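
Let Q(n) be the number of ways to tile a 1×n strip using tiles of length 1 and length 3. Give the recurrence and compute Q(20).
Condition on the last tile: it has length 1 (leaving a 1×(n-1) strip) or length 3 (leaving a 1×(n-3) strip), so Q(n) = Q(n-1) + Q(n-3) (order-3 linear recurrence).
For 0 ≤ i < 3 only unit tiles fit, so Q(i) = 1.
Iterating the recurrence: Q(3) = 2, Q(4) = 3, Q(5) = 4, Q(6) = 6, Q(7) = 9, Q(8) = 13, Q(9) = 19, Q(10) = 28, Q(11) = 41, Q(12) = 60, Q(13) = 88, Q(14) = 129, Q(15) = 189, Q(16) = 277, Q(17) = 406, Q(18) = 595, Q(19) = 872, Q(20) = 1278.

Q(n) = Q(n-1) + Q(n-3), with Q(i) = 1 for 0 ≤ i < 3; Q(20) = 1278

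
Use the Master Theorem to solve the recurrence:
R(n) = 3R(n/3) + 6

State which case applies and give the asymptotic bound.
Master Theorem template: R(n) = a·R(n/b) + f(n).
Here: a=3, b=3, f(n)=6
Compute log_b(a) = log_3(3) = 1.
f(n) = 6 = O(n^(1-ε)) with ε = 1. Case 1: R(n) = Θ(n^log_b(a)) = Θ(n).

Case 1: R(n) = Θ(n)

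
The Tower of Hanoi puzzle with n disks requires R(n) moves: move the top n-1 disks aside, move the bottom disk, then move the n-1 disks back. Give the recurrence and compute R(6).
Moving n disks = move the top n-1 disks aside (R(n-1) moves) + move the largest disk (1 move) + move the n-1 disks back on top (R(n-1) moves), so R(n) = 2R(n-1) + 1, with R(1) = 1 (a single disk takes one move).
First terms: 1, 3, 7, 15, 31, 63, … — each is one less than a power of 2. Indeed R(n) + 1 = 2(R(n-1) + 1) with R(1) + 1 = 2, so R(n) + 1 = 2ⁿ and R(n) = 2ⁿ - 1.
Hence R(6) = 2^6 - 1 = 64 - 1 = 63.

R(n) = 2R(n-1) + 1, R(1) = 1; R(6) = 63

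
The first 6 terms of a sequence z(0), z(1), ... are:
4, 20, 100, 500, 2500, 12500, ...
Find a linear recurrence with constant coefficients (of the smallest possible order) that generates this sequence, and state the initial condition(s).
Look for the lowest-order linear relation among consecutive terms.
Observation: each term is 5× the previous.
Check at n=2: 5·20 = 100. ✓

z(n) = 5 × z(n-1), z(0) = 4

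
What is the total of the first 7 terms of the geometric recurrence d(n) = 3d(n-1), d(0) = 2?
Computing the sequence terms: 2, 6, 18, 54, 162, 486, 1458
Adding these values together:

2186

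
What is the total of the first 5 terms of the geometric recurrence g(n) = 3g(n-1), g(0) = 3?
Computing the sequence terms: 3, 9, 27, 81, 243
Adding these values together:

363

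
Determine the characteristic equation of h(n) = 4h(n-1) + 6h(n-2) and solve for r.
Substitute h(n) = rⁿ and divide through by rⁿ⁻²: r² - 4r - 6 = 0
Discriminant: 4² + 4·6 = 40, not a perfect square, so by the quadratic formula r = (4 ± √40)/2.
General solution: h(n) = A·r₁ⁿ + B·r₂ⁿ where r₁,r₂ = (4 ± √40)/2

Characteristic: r² - 4r - 6 = 0, Roots: r = (4 ± √40)/2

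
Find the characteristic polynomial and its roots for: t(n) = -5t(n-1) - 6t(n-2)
Substitute t(n) = rⁿ and divide through by rⁿ⁻²: r² + 5r + 6 = 0
Factor: (r + 3)(r + 2) = 0, so r = -3, -2.
General solution: t(n) = A·(-3)ⁿ + B·(-2)ⁿ

Characteristic: r² + 5r + 6 = 0, Roots: r = -3, -2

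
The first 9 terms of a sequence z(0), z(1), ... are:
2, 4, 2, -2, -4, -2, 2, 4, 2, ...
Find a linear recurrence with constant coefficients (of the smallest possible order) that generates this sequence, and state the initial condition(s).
Look for the lowest-order linear relation among consecutive terms.
Observation: z(n) - 1·z(n-1) - (-1)·z(n-2) = 0 holds for the shown terms, and no order-1 relation z(n) = α·z(n-1) + β fits.
Check at n=3: 1·2 + (-1)·4 = -2. ✓

z(n) = z(n-1) - z(n-2), z(0) = 2, z(1) = 4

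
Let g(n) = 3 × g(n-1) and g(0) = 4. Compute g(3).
Computing step by step:
g(0) = 4
g(1) = 3 × 4 = 12
g(2) = 3 × 12 = 36
g(3) = 3 × 36 = 108

108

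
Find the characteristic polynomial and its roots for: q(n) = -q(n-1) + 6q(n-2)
Substitute q(n) = rⁿ and divide through by rⁿ⁻²: r² + r - 6 = 0
Factor: (r + 3)(r - 2) = 0, so r = -3, 2.
General solution: q(n) = A·(-3)ⁿ + B·2ⁿ

Characteristic: r² + r - 6 = 0, Roots: r = -3, 2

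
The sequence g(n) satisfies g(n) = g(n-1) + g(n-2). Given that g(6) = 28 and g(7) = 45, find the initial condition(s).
Work backwards using g(k) = g(k+2) - g(k+1):
g(5) = g(7) - g(6) = 45 - 28 = 17
g(4) = g(6) - g(5) = 28 - 17 = 11
g(3) = g(5) - g(4) = 17 - 11 = 6
g(2) = g(4) - g(3) = 11 - 6 = 5
g(1) = g(3) - g(2) = 6 - 5 = 1
g(0) = g(2) - g(1) = 5 - 1 = 4

g(0) = 4, g(1) = 1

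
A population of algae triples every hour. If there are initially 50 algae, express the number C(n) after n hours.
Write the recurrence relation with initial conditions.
Each hour multiplies the count by 3, so the count after n hours depends only on the count after n-1 hours: C(n) = 3 × C(n-1). The starting count gives C(0) = 50.
Unrolling n times gives the closed form C(n) = 50 × 3ⁿ.

C(n) = 3 × C(n-1), C(0) = 50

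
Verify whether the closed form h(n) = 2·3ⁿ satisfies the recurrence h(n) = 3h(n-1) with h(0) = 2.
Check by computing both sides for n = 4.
From the recurrence with h(0) = 2:
  h(0) = 2, h(1) = 6, h(2) = 18, h(3) = 54, h(4) = 162
  so the recurrence gives h(4) = 162.
From the proposed closed form h(n) = 2·3ⁿ:
  h(4) = 162.
Both sides give 162 at n = 4, and the initial condition(s) match, so the closed form is consistent.

Yes, the closed form is correct.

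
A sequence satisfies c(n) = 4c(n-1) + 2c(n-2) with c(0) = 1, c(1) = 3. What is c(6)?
Computing the sequence terms:
1, 3, 14, 62, 276, 1228, 5464

5464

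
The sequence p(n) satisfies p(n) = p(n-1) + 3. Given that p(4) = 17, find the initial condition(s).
p(4) = p(0) + 4·3, so p(0) = 17 - 12 = 5.

p(0) = 5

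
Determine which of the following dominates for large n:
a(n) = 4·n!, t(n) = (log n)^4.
Comparing growth rates:
Growth-rate hierarchy: log n ≺ any polynomial ≺ any exponential cⁿ (c>1) ≺ n! ≺ nⁿ.
factorial dominates polylogarithmic (log n)^4 asymptotically.

a(n) grows faster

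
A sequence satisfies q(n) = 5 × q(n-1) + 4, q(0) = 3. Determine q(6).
Computing step by step:
q(0) = 3
q(1) = 5 × 3 + 4 = 19
q(2) = 5 × 19 + 4 = 99
q(3) = 5 × 99 + 4 = 499
q(4) = 5 × 499 + 4 = 2499
q(5) = 5 × 2499 + 4 = 12499
q(6) = 5 × 12499 + 4 = 62499

62499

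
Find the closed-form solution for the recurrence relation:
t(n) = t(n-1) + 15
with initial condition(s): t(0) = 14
Recurrence: t(n) = t(n-1) + 15, initial: t(0) = 14.
Each step adds 15, so t(n) = t(0) + 15n = 15n + 14.

t(n) = 15n + 14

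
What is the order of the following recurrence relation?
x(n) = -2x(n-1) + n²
The order is the largest lag k for which x(n-k) appears. Here the deepest term is x(n-1) (the n² term is non-homogeneous and does not affect the order), so the order is 1.

Order 1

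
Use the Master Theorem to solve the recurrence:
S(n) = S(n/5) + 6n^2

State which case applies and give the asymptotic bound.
Master Theorem template: S(n) = a·S(n/b) + f(n).
Here: a=1, b=5, f(n)=6n^2
Compute log_b(a) = log_5(1) = 0.
f(n) = 6n^2 = Ω(n^(0+ε)) with ε = 2, and the regularity condition holds (a·f(n/b) = (a/b^2)·f(n) with a/b^2 = 5^-2 < 1). Case 3: S(n) = Θ(f(n)) = Θ(n^2).

Case 3: S(n) = Θ(n^2)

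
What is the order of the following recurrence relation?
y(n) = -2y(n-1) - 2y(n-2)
The order is the largest lag k for which y(n-k) appears. Here the deepest term is y(n-2), so the order is 2.

Order 2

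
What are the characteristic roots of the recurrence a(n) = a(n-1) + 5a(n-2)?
Substitute a(n) = rⁿ and divide through by rⁿ⁻²: r² - r - 5 = 0
Discriminant: 1² + 4·5 = 21, not a perfect square, so by the quadratic formula r = (1 ± √21)/2.
General solution: a(n) = A·r₁ⁿ + B·r₂ⁿ where r₁,r₂ = (1 ± √21)/2

Characteristic: r² - r - 5 = 0, Roots: r = (1 ± √21)/2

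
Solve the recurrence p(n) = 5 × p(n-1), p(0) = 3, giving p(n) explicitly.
Recurrence: p(n) = 5 × p(n-1), initial: p(0) = 3.
Each term is 5 times the previous, so this is geometric with ratio 5. After n steps: p(n) = p(0)·5ⁿ = 3·5ⁿ.

p(n) = 3·5ⁿ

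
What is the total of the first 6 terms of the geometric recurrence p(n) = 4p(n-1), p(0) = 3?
Computing the sequence terms: 3, 12, 48, 192, 768, 3072
Adding these values together:

4095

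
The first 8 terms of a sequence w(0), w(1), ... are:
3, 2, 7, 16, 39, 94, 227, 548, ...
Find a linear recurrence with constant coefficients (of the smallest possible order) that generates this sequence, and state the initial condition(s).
Look for the lowest-order linear relation among consecutive terms.
Observation: w(n) - 2·w(n-1) - (1)·w(n-2) = 0 holds for the shown terms, and no order-1 relation w(n) = α·w(n-1) + β fits.
Check at n=3: 2·7 + (1)·2 = 16. ✓

w(n) = 2w(n-1) + w(n-2), w(0) = 3, w(1) = 2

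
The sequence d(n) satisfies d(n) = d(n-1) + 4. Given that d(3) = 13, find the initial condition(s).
d(3) = d(0) + 3·4, so d(0) = 13 - 12 = 1.

d(0) = 1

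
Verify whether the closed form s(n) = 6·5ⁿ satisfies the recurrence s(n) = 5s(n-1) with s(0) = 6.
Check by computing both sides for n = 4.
From the recurrence with s(0) = 6:
  s(0) = 6, s(1) = 30, s(2) = 150, s(3) = 750, s(4) = 3750
  so the recurrence gives s(4) = 3750.
From the proposed closed form s(n) = 6·5ⁿ:
  s(4) = 3750.
Both sides give 3750 at n = 4, and the initial condition(s) match, so the closed form is consistent.

Yes, the closed form is correct.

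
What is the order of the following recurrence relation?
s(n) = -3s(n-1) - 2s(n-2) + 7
The order is the largest lag k for which s(n-k) appears. Here the deepest term is s(n-2) (the 7 term is non-homogeneous and does not affect the order), so the order is 2.

Order 2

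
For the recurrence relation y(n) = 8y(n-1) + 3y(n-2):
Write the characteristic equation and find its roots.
Substitute y(n) = rⁿ and divide through by rⁿ⁻²: r² - 8r - 3 = 0
Discriminant: 8² + 4·3 = 76, not a perfect square, so by the quadratic formula r = (8 ± √76)/2.
General solution: y(n) = A·r₁ⁿ + B·r₂ⁿ where r₁,r₂ = (8 ± √76)/2

Characteristic: r² - 8r - 3 = 0, Roots: r = (8 ± √76)/2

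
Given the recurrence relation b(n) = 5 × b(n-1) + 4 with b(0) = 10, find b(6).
Computing step by step:
b(0) = 10
b(1) = 5 × 10 + 4 = 54
b(2) = 5 × 54 + 4 = 274
b(3) = 5 × 274 + 4 = 1374
b(4) = 5 × 1374 + 4 = 6874
b(5) = 5 × 6874 + 4 = 34374
b(6) = 5 × 34374 + 4 = 171874

171874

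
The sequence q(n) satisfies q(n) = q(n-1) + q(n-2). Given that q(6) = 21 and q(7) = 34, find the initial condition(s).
Work backwards using q(k) = q(k+2) - q(k+1):
q(5) = q(7) - q(6) = 34 - 21 = 13
q(4) = q(6) - q(5) = 21 - 13 = 8
q(3) = q(5) - q(4) = 13 - 8 = 5
q(2) = q(4) - q(3) = 8 - 5 = 3
q(1) = q(3) - q(2) = 5 - 3 = 2
q(0) = q(2) - q(1) = 3 - 2 = 1

q(0) = 1, q(1) = 2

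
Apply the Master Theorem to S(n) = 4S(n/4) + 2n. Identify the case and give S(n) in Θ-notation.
Master Theorem template: S(n) = a·S(n/b) + f(n).
Here: a=4, b=4, f(n)=2n
Compute log_b(a) = log_4(4) = 1.
f(n) = 2n = Θ(n). Case 2: S(n) = Θ(n log n).

Case 2: S(n) = Θ(n log n)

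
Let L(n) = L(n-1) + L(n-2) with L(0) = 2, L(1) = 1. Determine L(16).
Computing the sequence terms:
2, 1, 3, 4, 7, 11, 18, 29, 47, 76, 123, 199, 322, 521, 843, 1364, 2207

2207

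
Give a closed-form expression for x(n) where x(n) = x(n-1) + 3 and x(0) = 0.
Recurrence: x(n) = x(n-1) + 3, initial: x(0) = 0.
Each step adds 3, so x(n) = x(0) + 3n = 3n.

x(n) = 3n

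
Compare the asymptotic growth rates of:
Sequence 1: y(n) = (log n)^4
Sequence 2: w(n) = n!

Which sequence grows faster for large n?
Comparing growth rates:
Growth-rate hierarchy: log n ≺ any polynomial ≺ any exponential cⁿ (c>1) ≺ n! ≺ nⁿ.
factorial dominates polylogarithmic (log n)^4 asymptotically.

w(n) grows faster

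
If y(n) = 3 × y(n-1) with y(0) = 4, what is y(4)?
Computing step by step:
y(0) = 4
y(1) = 3 × 4 = 12
y(2) = 3 × 12 = 36
y(3) = 3 × 36 = 108
y(4) = 3 × 108 = 324

324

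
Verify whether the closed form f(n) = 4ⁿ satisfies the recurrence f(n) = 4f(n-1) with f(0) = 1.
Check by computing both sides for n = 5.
From the recurrence with f(0) = 1:
  f(0) = 1, f(1) = 4, f(2) = 16, f(3) = 64, f(4) = 256, f(5) = 1024
  so the recurrence gives f(5) = 1024.
From the proposed closed form f(n) = 4ⁿ:
  f(5) = 1024.
Both sides give 1024 at n = 5, and the initial condition(s) match, so the closed form is consistent.

Yes, the closed form is correct.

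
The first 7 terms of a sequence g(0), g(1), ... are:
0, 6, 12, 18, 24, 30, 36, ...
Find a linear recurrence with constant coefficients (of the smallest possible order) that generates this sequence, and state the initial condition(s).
Look for the lowest-order linear relation among consecutive terms.
Observation: consecutive differences are constant (= 6).
Check at n=2: 1·6 + 6 = 12. ✓

g(n) = g(n-1) + 6, g(0) = 0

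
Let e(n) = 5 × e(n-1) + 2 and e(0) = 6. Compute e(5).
Computing step by step:
e(0) = 6
e(1) = 5 × 6 + 2 = 32
e(2) = 5 × 32 + 2 = 162
e(3) = 5 × 162 + 2 = 812
e(4) = 5 × 812 + 2 = 4062
e(5) = 5 × 4062 + 2 = 20312

20312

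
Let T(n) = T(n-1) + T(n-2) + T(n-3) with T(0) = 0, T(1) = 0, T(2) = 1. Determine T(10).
Computing the sequence terms:
0, 0, 1, 1, 2, 4, 7, 13, 24, 44, 81

81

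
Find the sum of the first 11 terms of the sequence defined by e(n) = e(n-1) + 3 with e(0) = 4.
Computing the sequence terms: 4, 7, 10, 13, 16, 19, 22, 25, 28, 31, 34
Adding these values together:

209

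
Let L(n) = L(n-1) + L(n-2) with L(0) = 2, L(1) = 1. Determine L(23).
Computing the sequence terms:
2, 1, 3, 4, 7, 11, 18, 29, 47, 76, 123, 199, 322, 521, 843, 1364, 2207, 3571, 5778, 9349, 15127, 24476, 39603, 64079

64079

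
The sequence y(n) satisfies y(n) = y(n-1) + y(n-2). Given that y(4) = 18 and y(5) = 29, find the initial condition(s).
Work backwards using y(k) = y(k+2) - y(k+1):
y(3) = y(5) - y(4) = 29 - 18 = 11
y(2) = y(4) - y(3) = 18 - 11 = 7
y(1) = y(3) - y(2) = 11 - 7 = 4
y(0) = y(2) - y(1) = 7 - 4 = 3

y(0) = 3, y(1) = 4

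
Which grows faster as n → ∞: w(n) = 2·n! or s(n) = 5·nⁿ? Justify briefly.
Comparing growth rates:
Growth-rate hierarchy: log n ≺ any polynomial ≺ any exponential cⁿ (c>1) ≺ n! ≺ nⁿ.
super-exponential nⁿ dominates factorial asymptotically.

s(n) grows faster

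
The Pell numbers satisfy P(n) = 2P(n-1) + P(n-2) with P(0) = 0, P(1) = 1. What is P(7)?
Computing the sequence terms:
0, 1, 2, 5, 12, 29, 70, 169

169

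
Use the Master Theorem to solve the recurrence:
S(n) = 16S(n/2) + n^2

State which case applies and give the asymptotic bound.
Master Theorem template: S(n) = a·S(n/b) + f(n).
Here: a=16, b=2, f(n)=n^2
Compute log_b(a) = log_2(16) = 4.
f(n) = n^2 = O(n^(4-ε)) with ε = 2. Case 1: S(n) = Θ(n^log_b(a)) = Θ(n^4).

Case 1: S(n) = Θ(n^4)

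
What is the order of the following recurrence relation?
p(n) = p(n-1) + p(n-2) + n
The order is the largest lag k for which p(n-k) appears. Here the deepest term is p(n-2) (the n term is non-homogeneous and does not affect the order), so the order is 2.

Order 2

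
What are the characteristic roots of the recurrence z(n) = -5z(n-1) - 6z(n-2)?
Substitute z(n) = rⁿ and divide through by rⁿ⁻²: r² + 5r + 6 = 0
Factor: (r + 2)(r + 3) = 0, so r = -2, -3.
General solution: z(n) = A·(-2)ⁿ + B·(-3)ⁿ

Characteristic: r² + 5r + 6 = 0, Roots: r = -2, -3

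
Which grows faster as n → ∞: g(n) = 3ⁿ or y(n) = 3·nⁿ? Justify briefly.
Comparing growth rates:
Growth-rate hierarchy: log n ≺ any polynomial ≺ any exponential cⁿ (c>1) ≺ n! ≺ nⁿ.
super-exponential nⁿ dominates exponential base 3 asymptotically.

y(n) grows faster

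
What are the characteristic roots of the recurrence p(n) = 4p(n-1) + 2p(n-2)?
Substitute p(n) = rⁿ and divide through by rⁿ⁻²: r² - 4r - 2 = 0
Discriminant: 4² + 4·2 = 24, not a perfect square, so by the quadratic formula r = (4 ± √24)/2.
General solution: p(n) = A·r₁ⁿ + B·r₂ⁿ where r₁,r₂ = (4 ± √24)/2

Characteristic: r² - 4r - 2 = 0, Roots: r = (4 ± √24)/2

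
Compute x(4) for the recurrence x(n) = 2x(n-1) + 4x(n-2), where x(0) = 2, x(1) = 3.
Computing the sequence terms:
2, 3, 14, 40, 136

136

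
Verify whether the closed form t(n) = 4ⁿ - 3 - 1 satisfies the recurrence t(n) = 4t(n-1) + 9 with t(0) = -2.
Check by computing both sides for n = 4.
From the recurrence with t(0) = -2:
  t(0) = -2, t(1) = 1, t(2) = 13, t(3) = 61, t(4) = 253
  so the recurrence gives t(4) = 253.
From the proposed closed form t(n) = 4ⁿ - 3 - 1:
  t(4) = 252.
The recurrence gives 253 but the closed form gives 252, so the closed form does not satisfy the recurrence.

No, the closed form is incorrect.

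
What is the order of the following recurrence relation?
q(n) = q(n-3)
The order is the largest lag k for which q(n-k) appears. Here the deepest term is q(n-3), so the order is 3.

Order 3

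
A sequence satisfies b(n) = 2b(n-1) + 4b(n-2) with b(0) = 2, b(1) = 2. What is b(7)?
Computing the sequence terms:
2, 2, 12, 32, 112, 352, 1152, 3712

3712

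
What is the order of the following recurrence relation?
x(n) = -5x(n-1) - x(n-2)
The order is the largest lag k for which x(n-k) appears. Here the deepest term is x(n-2), so the order is 2.

Order 2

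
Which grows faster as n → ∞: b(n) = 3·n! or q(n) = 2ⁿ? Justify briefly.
Comparing growth rates:
Growth-rate hierarchy: log n ≺ any polynomial ≺ any exponential cⁿ (c>1) ≺ n! ≺ nⁿ.
factorial dominates exponential base 2 asymptotically.

b(n) grows faster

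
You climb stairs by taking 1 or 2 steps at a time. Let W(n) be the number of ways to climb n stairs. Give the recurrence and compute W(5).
Condition on the size of the last step (1 to 2): before it there were n-1, …, n-2 stairs climbed, and these cases are disjoint, so W(n) = W(n-1) + W(n-2) (Fibonacci-type sequence).
Initial conditions by direct count (compositions of i into parts ≤ 2): W(1) = 1; W(2) = 2.
Iterating the recurrence: W(3) = 3, W(4) = 5, W(5) = 8.

W(n) = W(n-1) + W(n-2), W(1) = 1, W(2) = 2; W(5) = 8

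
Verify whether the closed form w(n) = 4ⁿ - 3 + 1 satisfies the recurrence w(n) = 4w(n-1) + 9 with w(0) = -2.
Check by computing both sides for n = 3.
From the recurrence with w(0) = -2:
  w(0) = -2, w(1) = 1, w(2) = 13, w(3) = 61
  so the recurrence gives w(3) = 61.
From the proposed closed form w(n) = 4ⁿ - 3 + 1:
  w(3) = 62.
The recurrence gives 61 but the closed form gives 62, so the closed form does not satisfy the recurrence.

No, the closed form is incorrect.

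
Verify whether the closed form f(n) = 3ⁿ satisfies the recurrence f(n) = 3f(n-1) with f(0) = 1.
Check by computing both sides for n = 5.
From the recurrence with f(0) = 1:
  f(0) = 1, f(1) = 3, f(2) = 9, f(3) = 27, f(4) = 81, f(5) = 243
  so the recurrence gives f(5) = 243.
From the proposed closed form f(n) = 3ⁿ:
  f(5) = 243.
Both sides give 243 at n = 5, and the initial condition(s) match, so the closed form is consistent.

Yes, the closed form is correct.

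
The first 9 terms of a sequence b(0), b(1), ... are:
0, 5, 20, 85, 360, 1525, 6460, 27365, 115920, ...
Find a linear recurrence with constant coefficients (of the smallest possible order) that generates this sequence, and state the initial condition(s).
Look for the lowest-order linear relation among consecutive terms.
Observation: b(n) - 4·b(n-1) - (1)·b(n-2) = 0 holds for the shown terms, and no order-1 relation b(n) = α·b(n-1) + β fits.
Check at n=3: 4·20 + (1)·5 = 85. ✓

b(n) = 4b(n-1) + b(n-2), b(0) = 0, b(1) = 5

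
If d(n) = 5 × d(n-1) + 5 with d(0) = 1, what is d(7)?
Computing step by step:
d(0) = 1
d(1) = 5 × 1 + 5 = 10
d(2) = 5 × 10 + 5 = 55
d(3) = 5 × 55 + 5 = 280
d(4) = 5 × 280 + 5 = 1405
d(5) = 5 × 1405 + 5 = 7030
d(6) = 5 × 7030 + 5 = 35155
d(7) = 5 × 35155 + 5 = 175780

175780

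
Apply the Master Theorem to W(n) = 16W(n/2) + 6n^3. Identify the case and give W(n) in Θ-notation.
Master Theorem template: W(n) = a·W(n/b) + f(n).
Here: a=16, b=2, f(n)=6n^3
Compute log_b(a) = log_2(16) = 4.
f(n) = 6n^3 = O(n^(4-ε)) with ε = 1. Case 1: W(n) = Θ(n^log_b(a)) = Θ(n^4).

Case 1: W(n) = Θ(n^4)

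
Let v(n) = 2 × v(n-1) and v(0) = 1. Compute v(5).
Computing step by step:
v(0) = 1
v(1) = 2 × 1 = 2
v(2) = 2 × 2 = 4
v(3) = 2 × 4 = 8
v(4) = 2 × 8 = 16
v(5) = 2 × 16 = 32

32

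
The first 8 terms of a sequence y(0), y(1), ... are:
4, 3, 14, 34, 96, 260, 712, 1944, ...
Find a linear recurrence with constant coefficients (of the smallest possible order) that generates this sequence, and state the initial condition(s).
Look for the lowest-order linear relation among consecutive terms.
Observation: y(n) - 2·y(n-1) - (2)·y(n-2) = 0 holds for the shown terms, and no order-1 relation y(n) = α·y(n-1) + β fits.
Check at n=3: 2·14 + (2)·3 = 34. ✓

y(n) = 2y(n-1) + 2y(n-2), y(0) = 4, y(1) = 3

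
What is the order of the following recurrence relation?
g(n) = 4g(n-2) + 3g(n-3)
The order is the largest lag k for which g(n-k) appears. Here the deepest term is g(n-3), so the order is 3.

Order 3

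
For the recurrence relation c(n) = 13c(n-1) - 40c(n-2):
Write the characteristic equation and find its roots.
Substitute c(n) = rⁿ and divide through by rⁿ⁻²: r² - 13r + 40 = 0
Factor: (r - 5)(r - 8) = 0, so r = 5, 8.
General solution: c(n) = A·5ⁿ + B·8ⁿ

Characteristic: r² - 13r + 40 = 0, Roots: r = 5, 8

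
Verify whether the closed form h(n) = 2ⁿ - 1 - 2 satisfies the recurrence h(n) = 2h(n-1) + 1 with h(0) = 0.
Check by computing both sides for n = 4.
From the recurrence with h(0) = 0:
  h(0) = 0, h(1) = 1, h(2) = 3, h(3) = 7, h(4) = 15
  so the recurrence gives h(4) = 15.
From the proposed closed form h(n) = 2ⁿ - 1 - 2:
  h(4) = 13.
The recurrence gives 15 but the closed form gives 13, so the closed form does not satisfy the recurrence.

No, the closed form is incorrect.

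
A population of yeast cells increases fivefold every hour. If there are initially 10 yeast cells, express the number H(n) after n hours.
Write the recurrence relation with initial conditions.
Each hour multiplies the count by 5, so the count after n hours depends only on the count after n-1 hours: H(n) = 5 × H(n-1). The starting count gives H(0) = 10.
Unrolling n times gives the closed form H(n) = 10 × 5ⁿ.

H(n) = 5 × H(n-1), H(0) = 10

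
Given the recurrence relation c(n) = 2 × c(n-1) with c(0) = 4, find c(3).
Computing step by step:
c(0) = 4
c(1) = 2 × 4 = 8
c(2) = 2 × 8 = 16
c(3) = 2 × 16 = 32

32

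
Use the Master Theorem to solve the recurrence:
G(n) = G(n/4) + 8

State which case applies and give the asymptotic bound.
Master Theorem template: G(n) = a·G(n/b) + f(n).
Here: a=1, b=4, f(n)=8
Compute log_b(a) = log_4(1) = 0.
f(n) = 8 = Θ(1). Case 2: G(n) = Θ(log n).

Case 2: G(n) = Θ(log n)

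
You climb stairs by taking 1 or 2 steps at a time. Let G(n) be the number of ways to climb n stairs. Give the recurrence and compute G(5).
Condition on the size of the last step (1 to 2): before it there were n-1, …, n-2 stairs climbed, and these cases are disjoint, so G(n) = G(n-1) + G(n-2) (Fibonacci-type sequence).
Initial conditions by direct count (compositions of i into parts ≤ 2): G(1) = 1; G(2) = 2.
Iterating the recurrence: G(3) = 3, G(4) = 5, G(5) = 8.

G(n) = G(n-1) + G(n-2), G(1) = 1, G(2) = 2; G(5) = 8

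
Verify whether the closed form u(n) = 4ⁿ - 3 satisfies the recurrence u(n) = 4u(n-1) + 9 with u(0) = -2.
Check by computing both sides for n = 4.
From the recurrence with u(0) = -2:
  u(0) = -2, u(1) = 1, u(2) = 13, u(3) = 61, u(4) = 253
  so the recurrence gives u(4) = 253.
From the proposed closed form u(n) = 4ⁿ - 3:
  u(4) = 253.
Both sides give 253 at n = 4, and the initial condition(s) match, so the closed form is consistent.

Yes, the closed form is correct.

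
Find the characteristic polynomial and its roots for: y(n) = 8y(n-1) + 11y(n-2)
Substitute y(n) = rⁿ and divide through by rⁿ⁻²: r² - 8r - 11 = 0
Discriminant: 8² + 4·11 = 108, not a perfect square, so by the quadratic formula r = (8 ± √108)/2.
General solution: y(n) = A·r₁ⁿ + B·r₂ⁿ where r₁,r₂ = (8 ± √108)/2

Characteristic: r² - 8r - 11 = 0, Roots: r = (8 ± √108)/2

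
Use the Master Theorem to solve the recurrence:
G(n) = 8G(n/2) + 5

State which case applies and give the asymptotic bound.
Master Theorem template: G(n) = a·G(n/b) + f(n).
Here: a=8, b=2, f(n)=5
Compute log_b(a) = log_2(8) = 3.
f(n) = 5 = O(n^(3-ε)) with ε = 3. Case 1: G(n) = Θ(n^log_b(a)) = Θ(n^3).

Case 1: G(n) = Θ(n^3)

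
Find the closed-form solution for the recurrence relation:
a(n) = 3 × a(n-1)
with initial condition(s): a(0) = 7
Recurrence: a(n) = 3 × a(n-1), initial: a(0) = 7.
Each term is 3 times the previous, so this is geometric with ratio 3. After n steps: a(n) = a(0)·3ⁿ = 7·3ⁿ.

a(n) = 7·3ⁿ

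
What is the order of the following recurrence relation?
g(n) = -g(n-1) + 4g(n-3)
The order is the largest lag k for which g(n-k) appears. Here the deepest term is g(n-3), so the order is 3.

Order 3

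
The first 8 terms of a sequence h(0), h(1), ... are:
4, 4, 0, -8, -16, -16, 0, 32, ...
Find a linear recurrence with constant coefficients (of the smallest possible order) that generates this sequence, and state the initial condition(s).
Look for the lowest-order linear relation among consecutive terms.
Observation: h(n) - 2·h(n-1) - (-2)·h(n-2) = 0 holds for the shown terms, and no order-1 relation h(n) = α·h(n-1) + β fits.
Check at n=3: 2·0 + (-2)·4 = -8. ✓

h(n) = 2h(n-1) - 2h(n-2), h(0) = 4, h(1) = 4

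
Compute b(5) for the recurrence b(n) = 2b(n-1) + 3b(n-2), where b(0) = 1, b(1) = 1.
Computing the sequence terms:
1, 1, 5, 13, 41, 121

121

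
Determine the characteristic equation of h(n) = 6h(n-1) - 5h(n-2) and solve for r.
Substitute h(n) = rⁿ and divide through by rⁿ⁻²: r² - 6r + 5 = 0
Factor: (r - 5)(r - 1) = 0, so r = 5, 1.
General solution: h(n) = A·5ⁿ + B·1ⁿ

Characteristic: r² - 6r + 5 = 0, Roots: r = 5, 1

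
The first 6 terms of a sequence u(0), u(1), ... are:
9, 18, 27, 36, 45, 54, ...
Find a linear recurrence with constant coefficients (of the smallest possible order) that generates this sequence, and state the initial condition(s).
Look for the lowest-order linear relation among consecutive terms.
Observation: consecutive differences are constant (= 9).
Check at n=2: 1·18 + 9 = 27. ✓

u(n) = u(n-1) + 9, u(0) = 9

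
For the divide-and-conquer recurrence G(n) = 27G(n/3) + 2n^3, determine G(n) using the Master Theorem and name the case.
Master Theorem template: G(n) = a·G(n/b) + f(n).
Here: a=27, b=3, f(n)=2n^3
Compute log_b(a) = log_3(27) = 3.
f(n) = 2n^3 = Θ(n^3). Case 2: G(n) = Θ(n^3 log n).

Case 2: G(n) = Θ(n^3 log n)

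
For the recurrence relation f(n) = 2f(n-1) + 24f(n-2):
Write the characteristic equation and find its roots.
Substitute f(n) = rⁿ and divide through by rⁿ⁻²: r² - 2r - 24 = 0
Factor: (r - 6)(r + 4) = 0, so r = 6, -4.
General solution: f(n) = A·6ⁿ + B·(-4)ⁿ

Characteristic: r² - 2r - 24 = 0, Roots: r = 6, -4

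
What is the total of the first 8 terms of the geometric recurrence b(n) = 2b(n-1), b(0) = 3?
Computing the sequence terms: 3, 6, 12, 24, 48, 96, 192, 384
Adding these values together:

765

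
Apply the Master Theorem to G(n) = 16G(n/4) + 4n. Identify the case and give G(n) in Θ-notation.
Master Theorem template: G(n) = a·G(n/b) + f(n).
Here: a=16, b=4, f(n)=4n
Compute log_b(a) = log_4(16) = 2.
f(n) = 4n = O(n^(2-ε)) with ε = 1. Case 1: G(n) = Θ(n^log_b(a)) = Θ(n^2).

Case 1: G(n) = Θ(n^2)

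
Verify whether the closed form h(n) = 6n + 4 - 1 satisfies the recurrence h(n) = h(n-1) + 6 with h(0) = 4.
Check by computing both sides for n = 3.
From the recurrence with h(0) = 4:
  h(0) = 4, h(1) = 10, h(2) = 16, h(3) = 22
  so the recurrence gives h(3) = 22.
From the proposed closed form h(n) = 6n + 4 - 1:
  h(3) = 21.
The recurrence gives 22 but the closed form gives 21, so the closed form does not satisfy the recurrence.

No, the closed form is incorrect.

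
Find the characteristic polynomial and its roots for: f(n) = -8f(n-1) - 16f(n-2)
Substitute f(n) = rⁿ and divide through by rⁿ⁻²: r² + 8r + 16 = 0
Factor: (r + 4)² = 0, so r = -4 (double root).
General solution: f(n) = (A + Bn)·(-4)ⁿ

Characteristic: r² + 8r + 16 = 0, Roots: r = -4 (double root)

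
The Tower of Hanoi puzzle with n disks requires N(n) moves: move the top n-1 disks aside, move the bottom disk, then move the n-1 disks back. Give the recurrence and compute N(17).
Moving n disks = move the top n-1 disks aside (N(n-1) moves) + move the largest disk (1 move) + move the n-1 disks back on top (N(n-1) moves), so N(n) = 2N(n-1) + 1, with N(1) = 1 (a single disk takes one move).
First terms: 1, 3, 7, 15, 31, 63, … — each is one less than a power of 2. Indeed N(n) + 1 = 2(N(n-1) + 1) with N(1) + 1 = 2, so N(n) + 1 = 2ⁿ and N(n) = 2ⁿ - 1.
Hence N(17) = 2^17 - 1 = 131072 - 1 = 131071.

N(n) = 2N(n-1) + 1, N(1) = 1; N(17) = 131071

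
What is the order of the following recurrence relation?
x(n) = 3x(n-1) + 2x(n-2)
The order is the largest lag k for which x(n-k) appears. Here the deepest term is x(n-2), so the order is 2.

Order 2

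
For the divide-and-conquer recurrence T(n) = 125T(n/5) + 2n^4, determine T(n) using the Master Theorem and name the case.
Master Theorem template: T(n) = a·T(n/b) + f(n).
Here: a=125, b=5, f(n)=2n^4
Compute log_b(a) = log_5(125) = 3.
f(n) = 2n^4 = Ω(n^(3+ε)) with ε = 1, and the regularity condition holds (a·f(n/b) = (a/b^4)·f(n) with a/b^4 = 5^-1 < 1). Case 3: T(n) = Θ(f(n)) = Θ(n^4).

Case 3: T(n) = Θ(n^4)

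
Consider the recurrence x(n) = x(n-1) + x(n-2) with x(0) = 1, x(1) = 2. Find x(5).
Computing the sequence terms:
1, 2, 3, 5, 8, 13

13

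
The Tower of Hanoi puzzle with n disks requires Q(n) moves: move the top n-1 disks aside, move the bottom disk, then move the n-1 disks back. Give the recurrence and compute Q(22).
Moving n disks = move the top n-1 disks aside (Q(n-1) moves) + move the largest disk (1 move) + move the n-1 disks back on top (Q(n-1) moves), so Q(n) = 2Q(n-1) + 1, with Q(1) = 1 (a single disk takes one move).
First terms: 1, 3, 7, 15, 31, 63, … — each is one less than a power of 2. Indeed Q(n) + 1 = 2(Q(n-1) + 1) with Q(1) + 1 = 2, so Q(n) + 1 = 2ⁿ and Q(n) = 2ⁿ - 1.
Hence Q(22) = 2^22 - 1 = 4194304 - 1 = 4194303.

Q(n) = 2Q(n-1) + 1, Q(1) = 1; Q(22) = 4194303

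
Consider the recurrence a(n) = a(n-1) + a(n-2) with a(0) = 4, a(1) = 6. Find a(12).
Computing the sequence terms:
4, 6, 10, 16, 26, 42, 68, 110, 178, 288, 466, 754, 1220

1220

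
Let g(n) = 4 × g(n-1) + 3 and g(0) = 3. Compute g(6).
Computing step by step:
g(0) = 3
g(1) = 4 × 3 + 3 = 15
g(2) = 4 × 15 + 3 = 63
g(3) = 4 × 63 + 3 = 255
g(4) = 4 × 255 + 3 = 1023
g(5) = 4 × 1023 + 3 = 4095
g(6) = 4 × 4095 + 3 = 16383

16383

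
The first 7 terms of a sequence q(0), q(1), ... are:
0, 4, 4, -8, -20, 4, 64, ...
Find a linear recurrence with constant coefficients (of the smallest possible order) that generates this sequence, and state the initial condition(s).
Look for the lowest-order linear relation among consecutive terms.
Observation: q(n) - 1·q(n-1) - (-3)·q(n-2) = 0 holds for the shown terms, and no order-1 relation q(n) = α·q(n-1) + β fits.
Check at n=3: 1·4 + (-3)·4 = -8. ✓

q(n) = q(n-1) - 3q(n-2), q(0) = 0, q(1) = 4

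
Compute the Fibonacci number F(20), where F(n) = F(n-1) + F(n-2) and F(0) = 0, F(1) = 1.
Computing the sequence terms:
0, 1, 1, 2, 3, 5, 8, 13, 21, 34, 55, 89, 144, 233, 377, 610, 987, 1597, 2584, 4181, 6765

6765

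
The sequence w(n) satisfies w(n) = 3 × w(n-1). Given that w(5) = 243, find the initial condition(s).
In general w(n) = 3ⁿ · w(0). At n = 5: w(0) = w(5) / 3^5 = 243 / 243 = 1.

w(0) = 1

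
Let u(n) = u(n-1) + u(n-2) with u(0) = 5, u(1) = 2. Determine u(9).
Computing the sequence terms:
5, 2, 7, 9, 16, 25, 41, 66, 107, 173

173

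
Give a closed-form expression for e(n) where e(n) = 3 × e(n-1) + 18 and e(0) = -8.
Recurrence: e(n) = 3 × e(n-1) + 18, initial: e(0) = -8.
Try e(n) = A·3ⁿ + C. Substituting: A·3ⁿ + C = 3(A·3ⁿ⁻¹ + C) + 18 = A·3ⁿ + 3C + 18, so C = 3C + 18, giving C = -9. Then e(0) = A - 9 = -8 gives A = 1.

e(n) = 3ⁿ - 9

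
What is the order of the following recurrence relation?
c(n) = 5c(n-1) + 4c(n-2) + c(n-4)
The order is the largest lag k for which c(n-k) appears. Here the deepest term is c(n-4), so the order is 4.

Order 4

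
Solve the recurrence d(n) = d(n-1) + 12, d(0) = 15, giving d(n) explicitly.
Recurrence: d(n) = d(n-1) + 12, initial: d(0) = 15.
Each step adds 12, so d(n) = d(0) + 12n = 12n + 15.

d(n) = 12n + 15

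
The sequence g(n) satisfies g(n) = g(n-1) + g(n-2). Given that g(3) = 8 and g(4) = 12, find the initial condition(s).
Work backwards using g(k) = g(k+2) - g(k+1):
g(2) = g(4) - g(3) = 12 - 8 = 4
g(1) = g(3) - g(2) = 8 - 4 = 4
g(0) = g(2) - g(1) = 4 - 4 = 0

g(0) = 0, g(1) = 4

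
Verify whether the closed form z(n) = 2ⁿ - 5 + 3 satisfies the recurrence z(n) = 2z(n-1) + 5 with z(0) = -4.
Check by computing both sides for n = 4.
From the recurrence with z(0) = -4:
  z(0) = -4, z(1) = -3, z(2) = -1, z(3) = 3, z(4) = 11
  so the recurrence gives z(4) = 11.
From the proposed closed form z(n) = 2ⁿ - 5 + 3:
  z(4) = 14.
The recurrence gives 11 but the closed form gives 14, so the closed form does not satisfy the recurrence.

No, the closed form is incorrect.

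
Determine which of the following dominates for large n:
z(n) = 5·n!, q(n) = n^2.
Comparing growth rates:
Growth-rate hierarchy: log n ≺ any polynomial ≺ any exponential cⁿ (c>1) ≺ n! ≺ nⁿ.
factorial dominates polynomial degree 2 asymptotically.

z(n) grows faster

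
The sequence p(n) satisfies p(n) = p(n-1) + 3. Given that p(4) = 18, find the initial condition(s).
p(4) = p(0) + 4·3, so p(0) = 18 - 12 = 6.

p(0) = 6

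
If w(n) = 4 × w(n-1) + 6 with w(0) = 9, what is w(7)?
Computing step by step:
w(0) = 9
w(1) = 4 × 9 + 6 = 42
w(2) = 4 × 42 + 6 = 174
w(3) = 4 × 174 + 6 = 702
w(4) = 4 × 702 + 6 = 2814
w(5) = 4 × 2814 + 6 = 11262
w(6) = 4 × 11262 + 6 = 45054
w(7) = 4 × 45054 + 6 = 180222

180222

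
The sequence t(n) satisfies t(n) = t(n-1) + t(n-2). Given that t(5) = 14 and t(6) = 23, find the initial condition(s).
Work backwards using t(k) = t(k+2) - t(k+1):
t(4) = t(6) - t(5) = 23 - 14 = 9
t(3) = t(5) - t(4) = 14 - 9 = 5
t(2) = t(4) - t(3) = 9 - 5 = 4
t(1) = t(3) - t(2) = 5 - 4 = 1
t(0) = t(2) - t(1) = 4 - 1 = 3

t(0) = 3, t(1) = 1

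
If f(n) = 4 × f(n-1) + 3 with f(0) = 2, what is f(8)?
Computing step by step:
f(0) = 2
f(1) = 4 × 2 + 3 = 11
f(2) = 4 × 11 + 3 = 47
f(3) = 4 × 47 + 3 = 191
f(4) = 4 × 191 + 3 = 767
f(5) = 4 × 767 + 3 = 3071
f(6) = 4 × 3071 + 3 = 12287
f(7) = 4 × 12287 + 3 = 49151
f(8) = 4 × 49151 + 3 = 196607

196607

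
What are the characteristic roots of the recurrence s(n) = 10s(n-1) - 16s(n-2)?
Substitute s(n) = rⁿ and divide through by rⁿ⁻²: r² - 10r + 16 = 0
Factor: (r - 2)(r - 8) = 0, so r = 2, 8.
General solution: s(n) = A·2ⁿ + B·8ⁿ

Characteristic: r² - 10r + 16 = 0, Roots: r = 2, 8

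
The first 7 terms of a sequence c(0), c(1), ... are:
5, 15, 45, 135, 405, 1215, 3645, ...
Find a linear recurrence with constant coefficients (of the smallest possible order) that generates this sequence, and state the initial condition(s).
Look for the lowest-order linear relation among consecutive terms.
Observation: each term is 3× the previous.
Check at n=2: 3·15 = 45. ✓

c(n) = 3 × c(n-1), c(0) = 5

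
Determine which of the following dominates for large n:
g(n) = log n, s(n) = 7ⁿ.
Comparing growth rates:
Growth-rate hierarchy: log n ≺ any polynomial ≺ any exponential cⁿ (c>1) ≺ n! ≺ nⁿ.
exponential base 7 dominates logarithmic asymptotically.

s(n) grows faster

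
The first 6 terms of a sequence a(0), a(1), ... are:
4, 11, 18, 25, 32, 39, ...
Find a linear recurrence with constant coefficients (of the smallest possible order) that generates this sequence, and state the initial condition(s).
Look for the lowest-order linear relation among consecutive terms.
Observation: consecutive differences are constant (= 7).
Check at n=2: 1·11 + 7 = 18. ✓

a(n) = a(n-1) + 7, a(0) = 4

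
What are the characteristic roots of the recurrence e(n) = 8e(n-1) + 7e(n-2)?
Substitute e(n) = rⁿ and divide through by rⁿ⁻²: r² - 8r - 7 = 0
Discriminant: 8² + 4·7 = 92, not a perfect square, so by the quadratic formula r = (8 ± √92)/2.
General solution: e(n) = A·r₁ⁿ + B·r₂ⁿ where r₁,r₂ = (8 ± √92)/2

Characteristic: r² - 8r - 7 = 0, Roots: r = (8 ± √92)/2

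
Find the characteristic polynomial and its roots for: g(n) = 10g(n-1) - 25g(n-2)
Substitute g(n) = rⁿ and divide through by rⁿ⁻²: r² - 10r + 25 = 0
Factor: (r - 5)² = 0, so r = 5 (double root).
General solution: g(n) = (A + Bn)·5ⁿ

Characteristic: r² - 10r + 25 = 0, Roots: r = 5 (double root)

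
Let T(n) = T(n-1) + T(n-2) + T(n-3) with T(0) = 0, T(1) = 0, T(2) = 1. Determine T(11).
Computing the sequence terms:
0, 0, 1, 1, 2, 4, 7, 13, 24, 44, 81, 149

149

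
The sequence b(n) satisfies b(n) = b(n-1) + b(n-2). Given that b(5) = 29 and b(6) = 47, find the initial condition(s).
Work backwards using b(k) = b(k+2) - b(k+1):
b(4) = b(6) - b(5) = 47 - 29 = 18
b(3) = b(5) - b(4) = 29 - 18 = 11
b(2) = b(4) - b(3) = 18 - 11 = 7
b(1) = b(3) - b(2) = 11 - 7 = 4
b(0) = b(2) - b(1) = 7 - 4 = 3

b(0) = 3, b(1) = 4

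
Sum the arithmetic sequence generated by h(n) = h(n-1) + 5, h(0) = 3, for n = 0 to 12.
Computing the sequence terms: 3, 8, 13, 18, 23, 28, 33, 38, 43, 48, 53, 58, 63
Adding these values together:

429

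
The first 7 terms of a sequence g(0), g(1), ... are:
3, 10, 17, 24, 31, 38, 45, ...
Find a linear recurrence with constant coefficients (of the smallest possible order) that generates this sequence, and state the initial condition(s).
Look for the lowest-order linear relation among consecutive terms.
Observation: consecutive differences are constant (= 7).
Check at n=2: 1·10 + 7 = 17. ✓

g(n) = g(n-1) + 7, g(0) = 3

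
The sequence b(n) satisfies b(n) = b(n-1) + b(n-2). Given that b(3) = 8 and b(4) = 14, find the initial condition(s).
Work backwards using b(k) = b(k+2) - b(k+1):
b(2) = b(4) - b(3) = 14 - 8 = 6
b(1) = b(3) - b(2) = 8 - 6 = 2
b(0) = b(2) - b(1) = 6 - 2 = 4

b(0) = 4, b(1) = 2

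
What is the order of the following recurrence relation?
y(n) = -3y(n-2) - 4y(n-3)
The order is the largest lag k for which y(n-k) appears. Here the deepest term is y(n-3), so the order is 3.

Order 3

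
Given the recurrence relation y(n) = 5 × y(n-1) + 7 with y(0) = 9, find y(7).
Computing step by step:
y(0) = 9
y(1) = 5 × 9 + 7 = 52
y(2) = 5 × 52 + 7 = 267
y(3) = 5 × 267 + 7 = 1342
y(4) = 5 × 1342 + 7 = 6717
y(5) = 5 × 6717 + 7 = 33592
y(6) = 5 × 33592 + 7 = 167967
y(7) = 5 × 167967 + 7 = 839842

839842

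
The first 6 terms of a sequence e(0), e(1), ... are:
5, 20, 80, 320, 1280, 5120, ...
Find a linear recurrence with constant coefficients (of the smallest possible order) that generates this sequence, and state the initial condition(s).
Look for the lowest-order linear relation among consecutive terms.
Observation: each term is 4× the previous.
Check at n=2: 4·20 = 80. ✓

e(n) = 4 × e(n-1), e(0) = 5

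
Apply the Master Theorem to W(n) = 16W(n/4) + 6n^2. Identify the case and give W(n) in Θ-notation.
Master Theorem template: W(n) = a·W(n/b) + f(n).
Here: a=16, b=4, f(n)=6n^2
Compute log_b(a) = log_4(16) = 2.
f(n) = 6n^2 = Θ(n^2). Case 2: W(n) = Θ(n^2 log n).

Case 2: W(n) = Θ(n^2 log n)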